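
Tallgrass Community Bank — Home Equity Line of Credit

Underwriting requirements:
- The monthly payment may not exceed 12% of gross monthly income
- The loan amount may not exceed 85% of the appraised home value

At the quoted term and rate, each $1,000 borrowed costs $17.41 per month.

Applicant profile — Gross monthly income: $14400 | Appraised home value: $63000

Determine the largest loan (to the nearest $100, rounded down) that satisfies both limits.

$53,500

Payment cap: 12% × $14,400 = $1,728/month.
At $17.41 per $1,000, that supports 1,728/17.41 × 1,000 ≈ $99,253 → $99,200.
LTV cap: 85% × $63,000 = $53,550 → $53,500.
Binding constraint: loan-to-value.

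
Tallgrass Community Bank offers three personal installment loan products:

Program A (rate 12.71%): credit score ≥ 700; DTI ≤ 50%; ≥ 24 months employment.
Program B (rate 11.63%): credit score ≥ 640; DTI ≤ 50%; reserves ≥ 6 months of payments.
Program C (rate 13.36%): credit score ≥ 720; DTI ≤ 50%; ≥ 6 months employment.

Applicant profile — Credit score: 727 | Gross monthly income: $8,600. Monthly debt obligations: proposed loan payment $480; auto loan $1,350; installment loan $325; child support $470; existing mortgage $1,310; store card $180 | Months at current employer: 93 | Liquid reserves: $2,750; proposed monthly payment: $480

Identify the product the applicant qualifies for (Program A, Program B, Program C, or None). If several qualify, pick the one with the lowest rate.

Program A

Total debts = (480 + 1,350 + 325 + 470 + 1,310 + 180) = 4,115; DTI = 4,115/8,600 = 47.8%.
Reserves = 2,750/480 = 5.7 months.
Program A: score 727 ≥ 700; DTI 47.8% ≤ 50%; employment 93 ≥ 24 mo → qualifies.
Program B: score 727 ≥ 640; DTI 47.8% ≤ 50%; reserves 5.7 < 6 mo → does not qualify.
Program C: score 727 ≥ 720; DTI 47.8% ≤ 50%; employment 93 ≥ 6 mo → qualifies.
Qualifying: Program A, Program C. Lowest rate is 12.71% → Program A.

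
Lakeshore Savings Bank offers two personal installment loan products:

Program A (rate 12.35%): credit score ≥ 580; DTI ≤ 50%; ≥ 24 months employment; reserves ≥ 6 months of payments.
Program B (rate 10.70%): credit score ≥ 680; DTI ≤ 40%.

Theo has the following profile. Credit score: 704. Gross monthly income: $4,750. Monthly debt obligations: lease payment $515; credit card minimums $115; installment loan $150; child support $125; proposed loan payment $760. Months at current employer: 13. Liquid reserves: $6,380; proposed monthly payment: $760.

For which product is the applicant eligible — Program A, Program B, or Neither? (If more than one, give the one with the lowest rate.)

Program B

Total debts = (515 + 115 + 150 + 125 + 760) = 1,665; DTI = 1,665/4,750 = 35.1%.
Reserves = 6,380/760 = 8.4 months.
Program A: score 704 ≥ 580; DTI 35.1% ≤ 50%; employment 13 < 24 mo; reserves 8.4 ≥ 6 mo → does not qualify.
Program B: score 704 ≥ 680; DTI 35.1% ≤ 40% → qualifies.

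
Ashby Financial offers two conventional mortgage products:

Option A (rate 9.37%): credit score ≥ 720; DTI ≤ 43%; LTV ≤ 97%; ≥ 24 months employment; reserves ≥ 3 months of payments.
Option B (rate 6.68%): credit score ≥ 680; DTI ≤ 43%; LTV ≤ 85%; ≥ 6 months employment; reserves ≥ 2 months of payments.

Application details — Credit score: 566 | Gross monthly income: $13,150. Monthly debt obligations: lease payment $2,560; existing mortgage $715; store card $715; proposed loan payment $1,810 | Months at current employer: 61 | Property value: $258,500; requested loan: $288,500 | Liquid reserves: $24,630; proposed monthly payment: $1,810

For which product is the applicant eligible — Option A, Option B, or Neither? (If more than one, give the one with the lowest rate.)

Total debts = (2,560 + 715 + 715 + 1,810) = 5,800; DTI = 5,800/13,150 = 44.1%.
LTV = 288,500/258,500 = 111.6%.
Reserves = 24,630/1,810 = 13.6 months.
Option A: score 566 < 720; DTI 44.1% > 43%; LTV 111.6% > 97%; employment 61 ≥ 24 mo; reserves 13.6 ≥ 3 mo → does not qualify.
Option B: score 566 < 680; DTI 44.1% > 43%; LTV 111.6% > 85%; employment 61 ≥ 6 mo; reserves 13.6 ≥ 2 mo → does not qualify.

Neither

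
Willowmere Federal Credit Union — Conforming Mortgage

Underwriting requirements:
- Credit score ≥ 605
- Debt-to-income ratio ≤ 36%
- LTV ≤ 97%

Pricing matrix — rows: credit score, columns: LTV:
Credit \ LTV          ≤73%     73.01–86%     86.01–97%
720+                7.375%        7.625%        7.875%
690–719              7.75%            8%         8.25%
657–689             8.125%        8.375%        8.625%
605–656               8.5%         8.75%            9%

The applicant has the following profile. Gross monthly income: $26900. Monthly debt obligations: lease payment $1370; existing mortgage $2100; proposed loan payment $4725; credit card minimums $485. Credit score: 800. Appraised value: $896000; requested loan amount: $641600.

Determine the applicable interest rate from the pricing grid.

7.375%

Credit score 800 ≥ 605; Total monthly debts = (1,370 + 2,100 + 4,725 + 485) = 8,680. DTI = 8,680/26,900 = 32.3% ≤ 36%
Loan-to-value = 641,600/896,000 = 71.6% — pass (97% max)
Credit 800 → row 720+; LTV 71.6% → column ≤73%. Grid cell → 7.375%.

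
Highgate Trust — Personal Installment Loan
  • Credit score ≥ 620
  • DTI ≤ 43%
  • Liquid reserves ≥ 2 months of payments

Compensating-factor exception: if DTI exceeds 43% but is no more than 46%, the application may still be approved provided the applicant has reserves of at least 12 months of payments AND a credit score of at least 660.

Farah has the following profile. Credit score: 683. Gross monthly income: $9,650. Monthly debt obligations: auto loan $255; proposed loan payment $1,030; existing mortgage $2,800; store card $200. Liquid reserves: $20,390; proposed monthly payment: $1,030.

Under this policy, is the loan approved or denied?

Approved

Credit score 683 ≥ 620 (meets base)
Total debts = (255 + 1,030 + 2,800 + 200) = 4,285. DTI = 4,285/9,650 = 44.4% > 43% — standard DTI limit exceeded.
Reserves = 20,390/1,030 = 19.8 months ≥ 2
44.4% falls in the override range (43%–46%), so the compensating-factor test applies.
Override check — reserves: 19.8 mo (ok); score: 683 (ok).
Both compensating conditions met → exception applies.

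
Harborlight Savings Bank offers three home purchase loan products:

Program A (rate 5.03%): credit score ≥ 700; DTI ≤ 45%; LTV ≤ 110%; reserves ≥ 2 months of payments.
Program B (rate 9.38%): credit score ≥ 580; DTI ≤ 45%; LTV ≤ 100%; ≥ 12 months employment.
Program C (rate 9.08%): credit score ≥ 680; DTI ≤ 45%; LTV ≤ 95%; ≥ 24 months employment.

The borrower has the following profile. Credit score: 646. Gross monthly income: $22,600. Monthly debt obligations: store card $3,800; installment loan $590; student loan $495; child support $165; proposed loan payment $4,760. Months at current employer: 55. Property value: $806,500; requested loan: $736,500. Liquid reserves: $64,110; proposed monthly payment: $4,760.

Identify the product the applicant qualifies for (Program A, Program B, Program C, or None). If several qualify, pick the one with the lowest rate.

Program B

Total debts = (3,800 + 590 + 495 + 165 + 4,760) = 9,810; DTI = 9,810/22,600 = 43.4%.
LTV = 736,500/806,500 = 91.3%.
Reserves = 64,110/4,760 = 13.5 months.
Program A: score 646 < 700; DTI 43.4% ≤ 45%; LTV 91.3% ≤ 110%; reserves 13.5 ≥ 2 mo → does not qualify.
Program B: score 646 ≥ 580; DTI 43.4% ≤ 45%; LTV 91.3% ≤ 100%; employment 55 ≥ 12 mo → qualifies.
Program C: score 646 < 680; DTI 43.4% ≤ 45%; LTV 91.3% ≤ 95%; employment 55 ≥ 24 mo → does not qualify.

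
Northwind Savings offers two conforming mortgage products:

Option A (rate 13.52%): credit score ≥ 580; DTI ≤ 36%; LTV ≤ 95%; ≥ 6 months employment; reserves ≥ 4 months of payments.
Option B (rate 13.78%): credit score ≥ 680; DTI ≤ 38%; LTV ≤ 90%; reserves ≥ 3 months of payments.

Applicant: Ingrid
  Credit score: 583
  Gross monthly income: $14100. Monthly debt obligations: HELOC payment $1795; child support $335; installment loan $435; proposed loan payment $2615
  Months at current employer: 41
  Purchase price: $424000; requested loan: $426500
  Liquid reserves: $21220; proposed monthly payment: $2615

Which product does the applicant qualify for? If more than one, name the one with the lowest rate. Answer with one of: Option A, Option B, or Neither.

Neither

Total debts = (1,795 + 335 + 435 + 2,615) = 5,180; DTI = 5,180/14,100 = 36.7%.
LTV = 426,500/424,000 = 100.6%.
Reserves = 21,220/2,615 = 8.1 months.
Option A: score 583 ≥ 580; DTI 36.7% > 36%; LTV 100.6% > 95%; employment 41 ≥ 6 mo; reserves 8.1 ≥ 4 mo → does not qualify.
Option B: score 583 < 680; DTI 36.7% ≤ 38%; LTV 100.6% > 90%; reserves 8.1 ≥ 3 mo → does not qualify.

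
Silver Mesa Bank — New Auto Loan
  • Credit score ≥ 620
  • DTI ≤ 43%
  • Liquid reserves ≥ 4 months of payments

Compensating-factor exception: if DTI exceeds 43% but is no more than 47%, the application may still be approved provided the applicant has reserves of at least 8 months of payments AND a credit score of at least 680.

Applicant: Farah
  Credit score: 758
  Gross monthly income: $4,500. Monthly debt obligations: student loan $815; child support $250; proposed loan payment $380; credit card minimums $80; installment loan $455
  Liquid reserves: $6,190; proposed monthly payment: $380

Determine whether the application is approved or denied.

Credit score 758 ≥ 620 (meets base)
Total debts = (815 + 250 + 380 + 80 + 455) = 1,980. DTI = 1,980/4,500 = 44% > 43% — standard DTI limit exceeded.
Reserves: 6,190 ÷ 380 = 16.3 months (meets 4-month minimum)
44% falls in the override range (43%–47%), so the compensating-factor test applies.
Override check — reserves: 16.3 mo (ok); score: 758 (ok).
Both compensating conditions met → exception applies.

Approved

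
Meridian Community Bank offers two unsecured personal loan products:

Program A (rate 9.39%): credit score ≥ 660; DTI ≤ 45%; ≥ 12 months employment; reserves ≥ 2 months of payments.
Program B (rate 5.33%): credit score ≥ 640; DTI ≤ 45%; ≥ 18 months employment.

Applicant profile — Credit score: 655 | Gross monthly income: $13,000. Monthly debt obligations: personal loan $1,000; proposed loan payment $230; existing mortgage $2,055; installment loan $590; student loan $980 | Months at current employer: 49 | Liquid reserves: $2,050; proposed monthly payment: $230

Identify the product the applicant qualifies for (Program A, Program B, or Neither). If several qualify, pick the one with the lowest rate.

Program B

Total debts = (1,000 + 230 + 2,055 + 590 + 980) = 4,855; DTI = 4,855/13,000 = 37.3%.
Reserves = 2,050/230 = 8.9 months.
Program A: score 655 < 660; DTI 37.3% ≤ 45%; employment 49 ≥ 12 mo; reserves 8.9 ≥ 2 mo → does not qualify.
Program B: score 655 ≥ 640; DTI 37.3% ≤ 45%; employment 49 ≥ 18 mo → qualifies.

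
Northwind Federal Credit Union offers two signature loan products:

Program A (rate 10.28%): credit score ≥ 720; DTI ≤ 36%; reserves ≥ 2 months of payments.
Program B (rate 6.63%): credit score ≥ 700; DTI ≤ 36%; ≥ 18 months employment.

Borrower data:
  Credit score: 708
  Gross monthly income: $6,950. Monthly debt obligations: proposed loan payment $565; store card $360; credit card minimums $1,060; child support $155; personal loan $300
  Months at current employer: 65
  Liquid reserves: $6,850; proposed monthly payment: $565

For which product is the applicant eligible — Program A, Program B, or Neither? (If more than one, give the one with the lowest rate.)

Total debts = (565 + 360 + 1,060 + 155 + 300) = 2,440; DTI = 2,440/6,950 = 35.1%.
Reserves = 6,850/565 = 12.1 months.
Program A: score 708 < 720; DTI 35.1% ≤ 36%; reserves 12.1 ≥ 2 mo → does not qualify.
Program B: score 708 ≥ 700; DTI 35.1% ≤ 36%; employment 65 ≥ 18 mo → qualifies.

Program B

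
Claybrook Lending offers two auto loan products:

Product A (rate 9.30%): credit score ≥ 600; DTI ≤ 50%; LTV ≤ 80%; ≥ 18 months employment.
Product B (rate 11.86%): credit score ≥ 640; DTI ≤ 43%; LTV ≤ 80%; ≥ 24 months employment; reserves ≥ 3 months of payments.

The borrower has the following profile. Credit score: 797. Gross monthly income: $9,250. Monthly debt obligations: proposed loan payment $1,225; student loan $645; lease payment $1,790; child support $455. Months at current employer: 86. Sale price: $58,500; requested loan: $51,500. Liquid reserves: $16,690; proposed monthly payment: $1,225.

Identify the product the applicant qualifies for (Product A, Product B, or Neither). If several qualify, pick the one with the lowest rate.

Neither

Total debts = (1,225 + 645 + 1,790 + 455) = 4,115; DTI = 4,115/9,250 = 44.5%.
LTV = 51,500/58,500 = 88%.
Reserves = 16,690/1,225 = 13.6 months.
Product A: score 797 ≥ 600; DTI 44.5% ≤ 50%; LTV 88% > 80%; employment 86 ≥ 18 mo → does not qualify.
Product B: score 797 ≥ 640; DTI 44.5% > 43%; LTV 88% > 80%; employment 86 ≥ 24 mo; reserves 13.6 ≥ 3 mo → does not qualify.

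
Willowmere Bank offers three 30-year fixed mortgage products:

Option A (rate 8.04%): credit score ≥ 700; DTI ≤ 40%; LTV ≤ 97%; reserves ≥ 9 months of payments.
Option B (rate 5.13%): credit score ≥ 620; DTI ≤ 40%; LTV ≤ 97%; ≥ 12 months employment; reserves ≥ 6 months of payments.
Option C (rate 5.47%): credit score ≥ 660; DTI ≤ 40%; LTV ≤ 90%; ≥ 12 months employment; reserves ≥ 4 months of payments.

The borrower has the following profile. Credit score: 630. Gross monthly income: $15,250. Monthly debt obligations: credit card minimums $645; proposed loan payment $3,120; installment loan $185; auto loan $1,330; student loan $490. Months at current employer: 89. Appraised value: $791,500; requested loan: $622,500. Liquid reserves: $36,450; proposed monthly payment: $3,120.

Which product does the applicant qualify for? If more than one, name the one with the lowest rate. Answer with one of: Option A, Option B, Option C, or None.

Option B

Total debts = (645 + 3,120 + 185 + 1,330 + 490) = 5,770; DTI = 5,770/15,250 = 37.8%.
LTV = 622,500/791,500 = 78.6%.
Reserves = 36,450/3,120 = 11.7 months.
Option A: score 630 < 700; DTI 37.8% ≤ 40%; LTV 78.6% ≤ 97%; reserves 11.7 ≥ 9 mo → does not qualify.
Option B: score 630 ≥ 620; DTI 37.8% ≤ 40%; LTV 78.6% ≤ 97%; employment 89 ≥ 12 mo; reserves 11.7 ≥ 6 mo → qualifies.
Option C: score 630 < 660; DTI 37.8% ≤ 40%; LTV 78.6% ≤ 90%; employment 89 ≥ 12 mo; reserves 11.7 ≥ 4 mo → does not qualify.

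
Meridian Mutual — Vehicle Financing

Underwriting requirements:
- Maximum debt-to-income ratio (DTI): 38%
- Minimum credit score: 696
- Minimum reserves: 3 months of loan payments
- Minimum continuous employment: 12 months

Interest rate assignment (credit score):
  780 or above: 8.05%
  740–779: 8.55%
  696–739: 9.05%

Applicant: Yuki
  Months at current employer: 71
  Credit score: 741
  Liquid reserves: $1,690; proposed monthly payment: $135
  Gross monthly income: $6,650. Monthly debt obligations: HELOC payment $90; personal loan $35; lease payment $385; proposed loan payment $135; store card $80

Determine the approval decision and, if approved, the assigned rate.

Credit score 741 ≥ 696 (meets minimum)
Total monthly debts = (90 + 35 + 385 + 135 + 80) = 725. Debt-to-income = 725/6,650 = 10.9% — meets 38% limit
Employment 71 ≥ 12 months
Liquid reserves cover 1,690/135 = 12.5 months — ≥ 3 required
All requirements met. Score 741 falls in the 740–779 tier → 8.55%.

Approved at 8.55%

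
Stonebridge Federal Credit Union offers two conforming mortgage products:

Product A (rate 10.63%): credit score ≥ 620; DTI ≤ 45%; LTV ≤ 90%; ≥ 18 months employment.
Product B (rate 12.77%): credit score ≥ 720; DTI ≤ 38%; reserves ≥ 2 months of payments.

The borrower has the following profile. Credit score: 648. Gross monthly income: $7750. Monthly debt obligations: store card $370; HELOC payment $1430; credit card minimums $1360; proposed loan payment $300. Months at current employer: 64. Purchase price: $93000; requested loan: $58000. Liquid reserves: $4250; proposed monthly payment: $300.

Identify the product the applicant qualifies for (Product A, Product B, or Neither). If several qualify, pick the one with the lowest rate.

Total debts = (370 + 1,430 + 1,360 + 300) = 3,460; DTI = 3,460/7,750 = 44.6%.
LTV = 58,000/93,000 = 62.4%.
Reserves = 4,250/300 = 14.2 months.
Product A: score 648 ≥ 620; DTI 44.6% ≤ 45%; LTV 62.4% ≤ 90%; employment 64 ≥ 18 mo → qualifies.
Product B: score 648 < 720; DTI 44.6% > 38%; reserves 14.2 ≥ 2 mo → does not qualify.

Product A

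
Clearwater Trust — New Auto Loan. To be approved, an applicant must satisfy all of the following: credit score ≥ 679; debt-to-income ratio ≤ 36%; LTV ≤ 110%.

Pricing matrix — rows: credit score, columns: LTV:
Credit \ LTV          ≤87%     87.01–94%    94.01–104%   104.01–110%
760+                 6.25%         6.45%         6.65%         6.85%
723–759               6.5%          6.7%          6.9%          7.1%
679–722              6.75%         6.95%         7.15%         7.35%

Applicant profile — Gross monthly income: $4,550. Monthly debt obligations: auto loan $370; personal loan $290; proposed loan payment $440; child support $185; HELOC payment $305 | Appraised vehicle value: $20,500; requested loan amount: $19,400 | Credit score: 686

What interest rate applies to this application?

7.15%

Credit score 686 ≥ 679; Total monthly debts = (370 + 290 + 440 + 185 + 305) = 1,590. Debt-to-income = 1,590/4,550 = 34.9% — meets 36% limit
LTV = 19,400/20,500 = 94.6% ≤ 110%
Credit 686 → row 679–722; LTV 94.6% → column 94.01–104%. Grid cell → 7.15%.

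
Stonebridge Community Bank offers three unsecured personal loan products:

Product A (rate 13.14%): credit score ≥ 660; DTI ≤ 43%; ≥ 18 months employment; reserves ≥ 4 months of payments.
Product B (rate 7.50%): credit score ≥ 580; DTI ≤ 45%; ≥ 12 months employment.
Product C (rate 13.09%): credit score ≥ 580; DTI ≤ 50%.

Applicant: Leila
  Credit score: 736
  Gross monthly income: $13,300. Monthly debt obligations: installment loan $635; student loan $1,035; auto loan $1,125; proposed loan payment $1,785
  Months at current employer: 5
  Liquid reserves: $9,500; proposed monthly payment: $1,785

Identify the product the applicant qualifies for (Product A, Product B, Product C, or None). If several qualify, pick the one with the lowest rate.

Total debts = (635 + 1,035 + 1,125 + 1,785) = 4,580; DTI = 4,580/13,300 = 34.4%.
Reserves = 9,500/1,785 = 5.3 months.
Product A: score 736 ≥ 660; DTI 34.4% ≤ 43%; employment 5 < 18 mo; reserves 5.3 ≥ 4 mo → does not qualify.
Product B: score 736 ≥ 580; DTI 34.4% ≤ 45%; employment 5 < 12 mo → does not qualify.
Product C: score 736 ≥ 580; DTI 34.4% ≤ 50% → qualifies.

Product C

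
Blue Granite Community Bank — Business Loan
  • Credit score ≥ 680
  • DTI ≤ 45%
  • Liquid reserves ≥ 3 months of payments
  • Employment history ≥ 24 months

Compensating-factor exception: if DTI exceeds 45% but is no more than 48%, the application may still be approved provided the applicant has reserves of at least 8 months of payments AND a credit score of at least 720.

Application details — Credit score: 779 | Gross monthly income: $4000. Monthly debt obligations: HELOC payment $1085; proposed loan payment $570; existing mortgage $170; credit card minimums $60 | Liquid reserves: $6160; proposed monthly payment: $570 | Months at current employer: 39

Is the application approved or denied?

Credit score 779 ≥ 680 (meets base)
Total debts = (1,085 + 570 + 170 + 60) = 1,885. DTI: 1,885 ÷ 4,000 = 47.1%, over the 45% base limit.
Reserves = 6,160/570 = 10.8 months ≥ 3
Employment 39 ≥ 24 months
47.1% falls in the override range (45%–48%), so the compensating-factor test applies.
Override check — reserves: 10.8 mo (ok); score: 779 (ok).
Both override conditions satisfied; DTI exception granted.

Approved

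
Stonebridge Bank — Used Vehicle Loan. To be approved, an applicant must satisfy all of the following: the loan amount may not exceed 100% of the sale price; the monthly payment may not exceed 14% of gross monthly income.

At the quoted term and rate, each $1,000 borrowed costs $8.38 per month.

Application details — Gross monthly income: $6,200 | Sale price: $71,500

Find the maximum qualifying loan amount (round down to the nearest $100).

$71,500

Payment cap: 14% × $6,200 = $868/month.
At $8.38 per $1,000, that supports 868/8.38 × 1,000 ≈ $103,579 → $103,500.
LTV cap: 100% × $71,500 = $71,500 → $71,500.
Binding constraint: loan-to-value.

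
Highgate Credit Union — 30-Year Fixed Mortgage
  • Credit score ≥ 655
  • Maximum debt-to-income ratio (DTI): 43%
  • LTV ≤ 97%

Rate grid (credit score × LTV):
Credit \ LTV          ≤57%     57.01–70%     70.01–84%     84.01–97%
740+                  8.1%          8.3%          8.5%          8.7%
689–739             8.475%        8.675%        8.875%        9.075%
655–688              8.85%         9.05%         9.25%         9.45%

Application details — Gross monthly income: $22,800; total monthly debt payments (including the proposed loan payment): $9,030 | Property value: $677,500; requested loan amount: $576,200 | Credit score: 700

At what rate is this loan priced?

9.075%

Credit score 700 ≥ 655; DTI = 9,030/22,800 = 39.6% ≤ 43%
LTV = 576,200/677,500 = 85% ≤ 97%
Row: 700 falls in 689–739. Column: 85% falls in 84.01–97%. Rate = 9.075%.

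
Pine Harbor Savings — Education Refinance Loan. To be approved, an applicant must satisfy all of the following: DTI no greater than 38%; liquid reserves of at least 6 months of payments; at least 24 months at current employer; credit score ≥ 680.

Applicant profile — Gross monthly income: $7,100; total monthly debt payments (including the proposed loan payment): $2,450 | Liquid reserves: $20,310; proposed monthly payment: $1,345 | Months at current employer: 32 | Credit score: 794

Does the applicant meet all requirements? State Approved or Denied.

Approved

DTI: 2,450 ÷ 7,100 = 34.5%, within the 38% cap
Liquid reserves cover 20,310/1,345 = 15.1 months — ≥ 6 required
Employment 32 ≥ 24 months
Credit score 794 ≥ 680 (meets)
All criteria satisfied.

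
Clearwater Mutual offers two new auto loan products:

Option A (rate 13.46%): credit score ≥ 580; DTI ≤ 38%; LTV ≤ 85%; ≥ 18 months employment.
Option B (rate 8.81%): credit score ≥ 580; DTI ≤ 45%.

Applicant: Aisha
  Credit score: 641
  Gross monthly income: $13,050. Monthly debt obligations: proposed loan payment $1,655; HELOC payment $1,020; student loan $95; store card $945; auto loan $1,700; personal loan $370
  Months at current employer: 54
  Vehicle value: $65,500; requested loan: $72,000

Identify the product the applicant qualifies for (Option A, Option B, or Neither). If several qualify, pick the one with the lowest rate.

Total debts = (1,655 + 1,020 + 95 + 945 + 1,700 + 370) = 5,785; DTI = 5,785/13,050 = 44.3%.
LTV = 72,000/65,500 = 109.9%.
Option A: score 641 ≥ 580; DTI 44.3% > 38%; LTV 109.9% > 85%; employment 54 ≥ 18 mo → does not qualify.
Option B: score 641 ≥ 580; DTI 44.3% ≤ 45% → qualifies.

Option B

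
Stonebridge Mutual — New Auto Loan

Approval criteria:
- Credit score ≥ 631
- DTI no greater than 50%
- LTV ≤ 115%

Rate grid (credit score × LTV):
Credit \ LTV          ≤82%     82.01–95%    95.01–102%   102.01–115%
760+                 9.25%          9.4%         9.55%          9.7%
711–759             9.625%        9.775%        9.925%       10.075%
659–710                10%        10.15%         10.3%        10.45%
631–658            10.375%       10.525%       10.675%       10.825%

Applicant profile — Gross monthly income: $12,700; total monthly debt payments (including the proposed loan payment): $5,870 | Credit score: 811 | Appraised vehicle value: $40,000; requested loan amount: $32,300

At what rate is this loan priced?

Credit score 811 ≥ 631; Debt-to-income = 5,870/12,700 = 46.2% — meets 50% limit
LTV = 32,300/40,000 = 80.8% ≤ 115%
Score 811 is in the 760+ band; LTV 80.8% is in the ≤82% band → 9.25%.

9.25%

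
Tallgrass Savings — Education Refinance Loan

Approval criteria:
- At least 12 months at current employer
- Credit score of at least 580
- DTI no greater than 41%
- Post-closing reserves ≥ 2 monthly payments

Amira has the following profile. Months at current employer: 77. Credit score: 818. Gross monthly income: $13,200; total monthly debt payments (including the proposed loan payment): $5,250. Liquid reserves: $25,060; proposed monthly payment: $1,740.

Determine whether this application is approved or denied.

Employment 77 ≥ 12 months
Credit score 818 ≥ 580 (meets)
DTI: 5,250 ÷ 13,200 = 39.8%, within the 41% cap
Reserves: 25,060 ÷ 1,740 = 14.4 months (meets 2-month minimum)
All criteria satisfied.

Approved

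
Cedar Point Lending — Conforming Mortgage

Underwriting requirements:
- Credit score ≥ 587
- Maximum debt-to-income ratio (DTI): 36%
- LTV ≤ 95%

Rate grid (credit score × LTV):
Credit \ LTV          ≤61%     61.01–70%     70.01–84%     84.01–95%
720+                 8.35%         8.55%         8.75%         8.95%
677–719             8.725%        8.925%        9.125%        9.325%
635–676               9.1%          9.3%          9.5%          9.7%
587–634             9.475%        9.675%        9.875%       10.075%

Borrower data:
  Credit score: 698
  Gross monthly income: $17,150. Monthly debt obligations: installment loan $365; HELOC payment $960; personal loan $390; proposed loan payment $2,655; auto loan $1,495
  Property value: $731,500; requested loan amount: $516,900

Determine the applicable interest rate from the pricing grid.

9.125%

Credit score 698 ≥ 587; Total monthly debts = (365 + 960 + 390 + 2,655 + 1,495) = 5,865. DTI: 5,865 ÷ 17,150 = 34.2%, within the 36% cap
LTV = 516,900/731,500 = 70.7% ≤ 95%
Row: 698 falls in 677–719. Column: 70.7% falls in 70.01–84%. Rate = 9.125%.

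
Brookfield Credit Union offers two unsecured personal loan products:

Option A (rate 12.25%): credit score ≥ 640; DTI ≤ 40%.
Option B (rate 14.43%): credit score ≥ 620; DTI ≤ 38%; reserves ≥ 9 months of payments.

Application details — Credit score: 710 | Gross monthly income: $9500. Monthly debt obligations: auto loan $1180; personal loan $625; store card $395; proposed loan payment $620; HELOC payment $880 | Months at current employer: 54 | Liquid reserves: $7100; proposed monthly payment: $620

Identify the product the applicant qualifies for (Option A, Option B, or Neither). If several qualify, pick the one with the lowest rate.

Option A

Total debts = (1,180 + 625 + 395 + 620 + 880) = 3,700; DTI = 3,700/9,500 = 38.9%.
Reserves = 7,100/620 = 11.5 months.
Option A: score 710 ≥ 640; DTI 38.9% ≤ 40% → qualifies.
Option B: score 710 ≥ 620; DTI 38.9% > 38%; reserves 11.5 ≥ 9 mo → does not qualify.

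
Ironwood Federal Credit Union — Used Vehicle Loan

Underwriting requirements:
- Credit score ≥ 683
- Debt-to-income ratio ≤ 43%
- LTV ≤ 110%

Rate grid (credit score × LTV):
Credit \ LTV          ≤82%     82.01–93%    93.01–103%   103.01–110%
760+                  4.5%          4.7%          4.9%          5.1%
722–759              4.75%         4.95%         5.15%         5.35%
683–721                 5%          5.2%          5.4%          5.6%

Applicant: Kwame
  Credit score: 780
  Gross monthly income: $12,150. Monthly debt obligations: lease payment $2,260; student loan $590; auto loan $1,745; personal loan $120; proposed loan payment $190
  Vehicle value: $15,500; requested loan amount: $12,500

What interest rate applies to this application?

Credit score 780 ≥ 683; Total monthly debts = (2,260 + 590 + 1,745 + 120 + 190) = 4,905. DTI = 4,905/12,150 = 40.4% ≤ 43%
LTV: 12,500 ÷ 15,500 = 80.6%, within 110% cap
Score 780 is in the 760+ band; LTV 80.6% is in the ≤82% band → 4.5%.

4.5%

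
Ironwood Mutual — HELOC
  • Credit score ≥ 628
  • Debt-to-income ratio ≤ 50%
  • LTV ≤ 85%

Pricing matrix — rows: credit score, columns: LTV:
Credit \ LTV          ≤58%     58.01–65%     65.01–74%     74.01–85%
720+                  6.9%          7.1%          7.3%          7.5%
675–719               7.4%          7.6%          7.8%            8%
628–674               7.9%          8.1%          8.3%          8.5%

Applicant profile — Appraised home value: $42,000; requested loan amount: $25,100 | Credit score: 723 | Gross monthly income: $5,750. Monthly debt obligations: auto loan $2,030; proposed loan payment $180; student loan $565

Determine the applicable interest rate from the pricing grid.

7.1%

Credit score 723 ≥ 628; Total monthly debts = (2,030 + 180 + 565) = 2,775. Debt-to-income = 2,775/5,750 = 48.3% — meets 50% limit
Loan-to-value = 25,100/42,000 = 59.8% — pass (85% max)
Score 723 is in the 720+ band; LTV 59.8% is in the 58.01–65% band → 7.1%.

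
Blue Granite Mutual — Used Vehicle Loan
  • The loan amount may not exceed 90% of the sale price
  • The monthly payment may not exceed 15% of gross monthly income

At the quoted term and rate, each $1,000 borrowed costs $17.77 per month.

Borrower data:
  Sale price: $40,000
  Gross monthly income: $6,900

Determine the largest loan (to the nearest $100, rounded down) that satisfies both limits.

$36,000

Payment cap: 15% × $6,900 = $1,035/month.
At $17.77 per $1,000, that supports 1,035/17.77 × 1,000 ≈ $58,244 → $58,200.
LTV cap: 90% × $40,000 = $36,000 → $36,000.
Binding constraint: loan-to-value.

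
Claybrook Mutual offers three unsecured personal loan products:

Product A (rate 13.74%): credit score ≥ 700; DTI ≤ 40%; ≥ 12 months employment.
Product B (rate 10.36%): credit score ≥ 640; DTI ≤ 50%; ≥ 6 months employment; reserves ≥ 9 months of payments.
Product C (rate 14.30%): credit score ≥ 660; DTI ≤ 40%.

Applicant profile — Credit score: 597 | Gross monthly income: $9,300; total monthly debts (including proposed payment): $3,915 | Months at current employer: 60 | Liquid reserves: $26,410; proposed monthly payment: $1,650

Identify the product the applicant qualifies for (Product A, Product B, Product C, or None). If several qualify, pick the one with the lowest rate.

DTI = 3,915/9,300 = 42.1%.
Reserves = 26,410/1,650 = 16.0 months.
Product A: score 597 < 700; DTI 42.1% > 40%; employment 60 ≥ 12 mo → does not qualify.
Product B: score 597 < 640; DTI 42.1% ≤ 50%; employment 60 ≥ 6 mo; reserves 16.0 ≥ 9 mo → does not qualify.
Product C: score 597 < 660; DTI 42.1% > 40% → does not qualify.

None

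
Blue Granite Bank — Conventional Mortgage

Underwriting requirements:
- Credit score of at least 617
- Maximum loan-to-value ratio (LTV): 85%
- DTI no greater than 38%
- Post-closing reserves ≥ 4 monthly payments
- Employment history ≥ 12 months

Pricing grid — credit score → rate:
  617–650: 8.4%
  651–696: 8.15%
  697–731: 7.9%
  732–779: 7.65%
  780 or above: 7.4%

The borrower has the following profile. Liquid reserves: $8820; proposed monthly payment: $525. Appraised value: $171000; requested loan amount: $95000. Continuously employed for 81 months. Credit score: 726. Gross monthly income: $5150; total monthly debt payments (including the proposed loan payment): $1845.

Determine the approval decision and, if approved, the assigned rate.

Approved at 7.9%

Credit score 726 ≥ 617 (meets minimum)
Reserves: 8,820 ÷ 525 = 16.8 months (meets 4-month minimum)
Employment 81 ≥ 12 months
DTI = 1,845/5,150 = 35.8% ≤ 38%
Loan-to-value = 95,000/171,000 = 55.6% — pass (85% max)
All requirements met. Score 726 falls in the 697–731 tier → 7.9%.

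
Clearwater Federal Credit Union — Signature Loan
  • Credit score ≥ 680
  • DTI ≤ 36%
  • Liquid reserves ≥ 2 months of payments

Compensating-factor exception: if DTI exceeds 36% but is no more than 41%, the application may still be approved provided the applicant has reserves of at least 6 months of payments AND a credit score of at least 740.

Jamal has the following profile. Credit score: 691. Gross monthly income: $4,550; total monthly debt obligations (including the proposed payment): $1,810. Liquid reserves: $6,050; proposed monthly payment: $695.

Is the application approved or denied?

Denied

Credit score 691 ≥ 680 (meets base)
DTI: 1,810 ÷ 4,550 = 39.8%, over the 36% base limit.
Reserves = 6,050/695 = 8.7 months ≥ 2
39.8% falls in the override range (36%–41%), so the compensating-factor test applies.
Reserves 8.7 ≥ 6 months; credit score 691 < 740.
Override conditions not both satisfied; exception does not apply.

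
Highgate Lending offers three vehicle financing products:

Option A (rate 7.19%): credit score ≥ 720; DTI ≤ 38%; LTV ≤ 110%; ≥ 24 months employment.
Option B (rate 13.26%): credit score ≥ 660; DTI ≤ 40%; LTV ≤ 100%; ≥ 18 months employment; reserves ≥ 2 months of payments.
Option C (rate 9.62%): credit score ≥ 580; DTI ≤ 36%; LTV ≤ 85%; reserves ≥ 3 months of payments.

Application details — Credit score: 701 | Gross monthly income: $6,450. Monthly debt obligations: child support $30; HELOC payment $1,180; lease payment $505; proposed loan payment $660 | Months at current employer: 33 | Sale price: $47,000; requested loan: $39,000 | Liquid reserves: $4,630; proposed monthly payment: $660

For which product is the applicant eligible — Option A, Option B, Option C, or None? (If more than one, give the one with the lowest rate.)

Total debts = (30 + 1,180 + 505 + 660) = 2,375; DTI = 2,375/6,450 = 36.8%.
LTV = 39,000/47,000 = 83%.
Reserves = 4,630/660 = 7.0 months.
Option A: score 701 < 720; DTI 36.8% ≤ 38%; LTV 83% ≤ 110%; employment 33 ≥ 24 mo → does not qualify.
Option B: score 701 ≥ 660; DTI 36.8% ≤ 40%; LTV 83% ≤ 100%; employment 33 ≥ 18 mo; reserves 7.0 ≥ 2 mo → qualifies.
Option C: score 701 ≥ 580; DTI 36.8% > 36%; LTV 83% ≤ 85%; reserves 7.0 ≥ 3 mo → does not qualify.

Option B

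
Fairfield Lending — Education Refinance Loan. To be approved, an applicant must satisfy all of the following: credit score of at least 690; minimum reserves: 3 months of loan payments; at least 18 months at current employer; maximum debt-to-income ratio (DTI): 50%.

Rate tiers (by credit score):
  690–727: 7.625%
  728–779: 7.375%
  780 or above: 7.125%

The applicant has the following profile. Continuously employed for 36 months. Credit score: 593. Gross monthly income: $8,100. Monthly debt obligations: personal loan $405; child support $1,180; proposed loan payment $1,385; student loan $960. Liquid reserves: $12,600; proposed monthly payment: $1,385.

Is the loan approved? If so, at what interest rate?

Credit score 593 < 690 (below minimum)
Total monthly debts = (405 + 1,180 + 1,385 + 960) = 3,930. Debt-to-income = 3,930/8,100 = 48.5% — meets 50% limit
Employment 36 ≥ 18 months
Liquid reserves cover 12,600/1,385 = 9.1 months — ≥ 3 required
Not all requirements met → denied.

Denied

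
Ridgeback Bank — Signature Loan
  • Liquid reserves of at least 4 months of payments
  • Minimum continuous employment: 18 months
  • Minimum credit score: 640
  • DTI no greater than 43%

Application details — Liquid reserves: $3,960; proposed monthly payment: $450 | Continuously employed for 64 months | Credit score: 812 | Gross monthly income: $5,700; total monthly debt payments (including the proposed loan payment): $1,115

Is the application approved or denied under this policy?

Liquid reserves cover 3,960/450 = 8.8 months — ≥ 4 required
Employment 64 ≥ 18 months
Credit score 812 ≥ 640 (meets)
Debt-to-income = 1,115/5,700 = 19.6% — meets 43% limit
All criteria satisfied.

Approved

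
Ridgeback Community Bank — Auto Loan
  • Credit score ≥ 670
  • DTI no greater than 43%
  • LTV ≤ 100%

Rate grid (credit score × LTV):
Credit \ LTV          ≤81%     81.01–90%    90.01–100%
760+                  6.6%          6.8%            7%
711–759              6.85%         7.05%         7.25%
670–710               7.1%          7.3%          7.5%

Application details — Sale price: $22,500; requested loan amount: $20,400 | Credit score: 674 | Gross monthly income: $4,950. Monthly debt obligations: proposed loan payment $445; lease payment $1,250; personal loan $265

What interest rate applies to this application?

7.5%

Credit score 674 ≥ 670; Total monthly debts = (445 + 1,250 + 265) = 1,960. DTI = 1,960/4,950 = 39.6% ≤ 43%
LTV: 20,400 ÷ 22,500 = 90.7%, within 100% cap
Score 674 is in the 670–710 band; LTV 90.7% is in the 90.01–100% band → 7.5%.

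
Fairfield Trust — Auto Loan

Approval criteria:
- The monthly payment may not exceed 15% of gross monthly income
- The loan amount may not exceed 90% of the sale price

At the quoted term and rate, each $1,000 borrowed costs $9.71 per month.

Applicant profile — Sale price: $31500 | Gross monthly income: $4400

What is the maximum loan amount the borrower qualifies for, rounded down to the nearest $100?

$28,300

Payment cap: 15% × $4,400 = $660/month.
At $9.71 per $1,000, that supports 660/9.71 × 1,000 ≈ $67,971 → $67,900.
LTV cap: 90% × $31,500 = $28,350 → $28,300.
Binding constraint: loan-to-value.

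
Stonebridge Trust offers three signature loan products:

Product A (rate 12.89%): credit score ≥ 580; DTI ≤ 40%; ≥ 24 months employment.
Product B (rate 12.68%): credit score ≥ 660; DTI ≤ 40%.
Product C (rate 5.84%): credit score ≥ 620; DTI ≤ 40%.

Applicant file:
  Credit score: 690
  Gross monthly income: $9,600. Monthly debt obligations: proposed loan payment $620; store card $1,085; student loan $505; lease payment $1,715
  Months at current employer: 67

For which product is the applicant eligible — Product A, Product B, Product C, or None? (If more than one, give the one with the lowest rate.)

None

Total debts = (620 + 1,085 + 505 + 1,715) = 3,925; DTI = 3,925/9,600 = 40.9%.
Product A: score 690 ≥ 580; DTI 40.9% > 40%; employment 67 ≥ 24 mo → does not qualify.
Product B: score 690 ≥ 660; DTI 40.9% > 40% → does not qualify.
Product C: score 690 ≥ 620; DTI 40.9% > 40% → does not qualify.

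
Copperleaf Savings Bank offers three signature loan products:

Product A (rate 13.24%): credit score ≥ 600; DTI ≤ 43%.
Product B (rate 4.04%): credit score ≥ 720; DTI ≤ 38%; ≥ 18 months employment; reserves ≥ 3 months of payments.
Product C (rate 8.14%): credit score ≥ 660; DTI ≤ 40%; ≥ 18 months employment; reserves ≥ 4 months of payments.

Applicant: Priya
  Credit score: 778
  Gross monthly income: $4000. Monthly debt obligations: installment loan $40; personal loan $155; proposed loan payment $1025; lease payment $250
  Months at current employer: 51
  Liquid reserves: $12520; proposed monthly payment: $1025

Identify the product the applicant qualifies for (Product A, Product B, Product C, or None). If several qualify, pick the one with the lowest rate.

Product B

Total debts = (40 + 155 + 1,025 + 250) = 1,470; DTI = 1,470/4,000 = 36.8%.
Reserves = 12,520/1,025 = 12.2 months.
Product A: score 778 ≥ 600; DTI 36.8% ≤ 43% → qualifies.
Product B: score 778 ≥ 720; DTI 36.8% ≤ 38%; employment 51 ≥ 18 mo; reserves 12.2 ≥ 3 mo → qualifies.
Product C: score 778 ≥ 660; DTI 36.8% ≤ 40%; employment 51 ≥ 18 mo; reserves 12.2 ≥ 4 mo → qualifies.
Qualifying: Product A, Product B, Product C. Lowest rate is 4.04% → Product B.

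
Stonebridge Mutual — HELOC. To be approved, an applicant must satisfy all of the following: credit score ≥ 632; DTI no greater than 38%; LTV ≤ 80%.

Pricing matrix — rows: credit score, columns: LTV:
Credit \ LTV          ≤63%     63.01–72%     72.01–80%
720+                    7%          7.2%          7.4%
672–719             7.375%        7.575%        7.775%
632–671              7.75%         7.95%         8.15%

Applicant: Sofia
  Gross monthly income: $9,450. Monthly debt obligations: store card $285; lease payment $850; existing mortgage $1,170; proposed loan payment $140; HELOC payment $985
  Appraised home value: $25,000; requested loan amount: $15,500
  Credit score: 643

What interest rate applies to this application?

7.75%

Credit score 643 ≥ 632; Total monthly debts = (285 + 850 + 1,170 + 140 + 985) = 3,430. DTI: 3,430 ÷ 9,450 = 36.3%, within the 38% cap
LTV = 15,500/25,000 = 62% ≤ 80%
Score 643 is in the 632–671 band; LTV 62% is in the ≤63% band → 7.75%.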